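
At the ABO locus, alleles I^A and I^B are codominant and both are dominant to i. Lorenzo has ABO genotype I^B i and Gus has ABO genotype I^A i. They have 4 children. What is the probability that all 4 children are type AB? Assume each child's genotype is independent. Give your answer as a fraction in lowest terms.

1/256

ABO cross I^B i × I^A i → 1/4 O, 1/4 A, 1/4 B, 1/4 AB.
So P(type AB) = 1/4 per child.
All 4 independent: (1/4)^4 = 1/256.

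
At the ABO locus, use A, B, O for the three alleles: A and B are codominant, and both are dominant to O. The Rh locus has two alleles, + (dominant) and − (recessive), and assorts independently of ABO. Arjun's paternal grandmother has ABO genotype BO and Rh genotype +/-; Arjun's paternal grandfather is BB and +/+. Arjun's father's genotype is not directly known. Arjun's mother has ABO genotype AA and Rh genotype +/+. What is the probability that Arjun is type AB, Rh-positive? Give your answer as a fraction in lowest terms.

3/4

Arjun's father's ABO genotype from BO × BB: 1/2 BB, 1/2 BO.
Crossing each possibility with the mother AA and summing P(type AB): 1/2·1 + 1/2·1/2 = 3/4.
Similarly for Rh via the father's Rh distribution: P(Rh+) = 1.
Independent loci: 3/4 × 1 = 3/4.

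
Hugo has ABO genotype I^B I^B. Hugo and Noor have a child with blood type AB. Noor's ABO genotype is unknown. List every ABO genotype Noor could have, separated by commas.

I^A I^A, I^A I^B, I^A i

For each candidate genotype of Noor, check whether crossing it with I^B I^B can produce every observed child phenotype.
  I^A I^A → possible child types {AB} ✓
  I^A I^B → possible child types {B, AB} ✓
  I^A i → possible child types {B, AB} ✓
  I^B I^B → possible child types {B} ✗
  I^B i → possible child types {B} ✗
  i i → possible child types {B} ✗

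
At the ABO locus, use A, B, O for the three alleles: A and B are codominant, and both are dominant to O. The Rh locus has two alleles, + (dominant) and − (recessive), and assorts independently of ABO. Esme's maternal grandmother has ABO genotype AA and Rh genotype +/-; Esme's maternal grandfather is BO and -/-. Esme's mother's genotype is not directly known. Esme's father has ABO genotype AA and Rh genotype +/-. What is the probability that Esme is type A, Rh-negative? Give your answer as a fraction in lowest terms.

Esme's mother's ABO genotype from AA × BO: 1/2 AB, 1/2 AO.
Crossing each possibility with the father AA and summing P(type A): 1/2·1/2 + 1/2·1 = 3/4.
Similarly for Rh via the mother's Rh distribution: P(Rh-) = 3/8.
Independent loci: 3/4 × 3/8 = 9/32.

9/32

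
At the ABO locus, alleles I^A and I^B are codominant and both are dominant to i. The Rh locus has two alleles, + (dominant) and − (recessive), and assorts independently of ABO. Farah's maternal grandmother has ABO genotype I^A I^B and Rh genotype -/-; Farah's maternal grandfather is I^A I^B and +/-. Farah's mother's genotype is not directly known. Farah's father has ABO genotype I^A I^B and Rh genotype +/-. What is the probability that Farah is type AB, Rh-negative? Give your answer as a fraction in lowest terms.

Farah's mother's ABO genotype from I^A I^B × I^A I^B: 1/4 I^A I^A, 1/2 I^A I^B, 1/4 I^B I^B.
Crossing each possibility with the father I^A I^B and summing P(type AB): 1/4·1/2 + 1/2·1/2 + 1/4·1/2 = 1/2.
Similarly for Rh via the mother's Rh distribution: P(Rh-) = 3/8.
Independent loci: 1/2 × 3/8 = 3/16.

3/16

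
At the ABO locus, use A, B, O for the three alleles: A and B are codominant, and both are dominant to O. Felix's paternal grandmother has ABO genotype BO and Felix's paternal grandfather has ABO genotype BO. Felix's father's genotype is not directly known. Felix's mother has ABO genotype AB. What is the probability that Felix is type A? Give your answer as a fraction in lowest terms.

Felix's father's ABO genotype from BO × BO: 1/4 BB, 1/2 BO, 1/4 OO.
Crossing each possibility with the mother AB and summing P(type A): 1/4·0 + 1/2·1/4 + 1/4·1/2 = 1/4.

1/4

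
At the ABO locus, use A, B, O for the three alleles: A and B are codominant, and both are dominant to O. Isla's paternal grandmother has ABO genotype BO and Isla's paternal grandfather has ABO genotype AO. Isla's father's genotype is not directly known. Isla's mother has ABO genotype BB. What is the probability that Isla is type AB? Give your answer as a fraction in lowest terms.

1/4

Isla's father's ABO genotype from BO × AO: 1/4 AB, 1/4 AO, 1/4 BO, 1/4 OO.
Crossing each possibility with the mother BB and summing P(type AB): 1/4·1/2 + 1/4·1/2 + 1/4·0 + 1/4·0 = 1/4.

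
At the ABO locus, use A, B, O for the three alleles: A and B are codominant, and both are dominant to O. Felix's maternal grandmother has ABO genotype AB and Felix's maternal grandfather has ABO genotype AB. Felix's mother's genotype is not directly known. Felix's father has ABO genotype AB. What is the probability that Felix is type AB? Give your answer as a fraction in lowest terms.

1/2

Felix's mother's ABO genotype from AB × AB: 1/4 AA, 1/2 AB, 1/4 BB.
Crossing each possibility with the father AB and summing P(type AB): 1/4·1/2 + 1/2·1/2 + 1/4·1/2 = 1/2.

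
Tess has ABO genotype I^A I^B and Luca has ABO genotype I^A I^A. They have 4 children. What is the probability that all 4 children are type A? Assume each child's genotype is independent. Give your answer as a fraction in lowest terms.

ABO cross I^A I^B × I^A I^A → 1/2 A, 1/2 AB.
So P(type A) = 1/2 per child.
All 4 independent: (1/2)^4 = 1/16.

1/16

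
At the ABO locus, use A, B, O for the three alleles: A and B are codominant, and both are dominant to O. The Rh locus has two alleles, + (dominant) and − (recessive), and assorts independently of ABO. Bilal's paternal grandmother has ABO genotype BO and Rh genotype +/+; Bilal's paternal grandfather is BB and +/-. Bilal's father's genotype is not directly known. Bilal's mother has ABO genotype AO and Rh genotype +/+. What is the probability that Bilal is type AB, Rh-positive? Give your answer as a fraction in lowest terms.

3/8

Bilal's father's ABO genotype from BO × BB: 1/2 BB, 1/2 BO.
Crossing each possibility with the mother AO and summing P(type AB): 1/2·1/2 + 1/2·1/4 = 3/8.
Similarly for Rh via the father's Rh distribution: P(Rh+) = 1.
Independent loci: 3/8 × 1 = 3/8.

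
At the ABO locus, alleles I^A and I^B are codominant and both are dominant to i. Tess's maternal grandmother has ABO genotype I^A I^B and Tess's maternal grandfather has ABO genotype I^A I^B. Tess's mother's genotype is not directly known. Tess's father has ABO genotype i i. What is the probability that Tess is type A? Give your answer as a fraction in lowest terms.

1/2

Tess's mother's ABO genotype from I^A I^B × I^A I^B: 1/4 I^A I^A, 1/2 I^A I^B, 1/4 I^B I^B.
Crossing each possibility with the father i i and summing P(type A): 1/4·1 + 1/2·1/2 + 1/4·0 = 1/2.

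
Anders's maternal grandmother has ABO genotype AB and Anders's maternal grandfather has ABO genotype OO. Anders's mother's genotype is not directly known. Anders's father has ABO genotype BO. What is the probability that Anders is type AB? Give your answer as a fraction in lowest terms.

Anders's mother's ABO genotype from AB × OO: 1/2 AO, 1/2 BO.
Crossing each possibility with the father BO and summing P(type AB): 1/2·1/4 + 1/2·0 = 1/8.

1/8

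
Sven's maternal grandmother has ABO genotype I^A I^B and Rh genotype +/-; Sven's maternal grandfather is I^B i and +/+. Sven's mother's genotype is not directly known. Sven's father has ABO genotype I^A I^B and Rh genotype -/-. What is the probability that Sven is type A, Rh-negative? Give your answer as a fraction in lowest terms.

1/16

Sven's mother's ABO genotype from I^A I^B × I^B i: 1/4 I^A I^B, 1/4 I^A i, 1/4 I^B I^B, 1/4 I^B i.
Crossing each possibility with the father I^A I^B and summing P(type A): 1/4·1/4 + 1/4·1/2 + 1/4·0 + 1/4·1/4 = 1/4.
Similarly for Rh via the mother's Rh distribution: P(Rh-) = 1/4.
Independent loci: 1/4 × 1/4 = 1/16.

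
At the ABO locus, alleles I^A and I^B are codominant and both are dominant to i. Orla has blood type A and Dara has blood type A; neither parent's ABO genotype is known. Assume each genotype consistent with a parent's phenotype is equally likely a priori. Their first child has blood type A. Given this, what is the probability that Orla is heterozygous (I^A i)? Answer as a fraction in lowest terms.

7/15

Possible genotypes: Orla ∈ {I^A I^A, I^A i}; Dara ∈ {I^A I^A, I^A i}.
Weight each parental genotype pair by prior × P(type-A child):
  I^A I^A × I^A I^A: posterior weight 4/15.
  I^A I^A × I^A i: posterior weight 4/15.
  I^A i × I^A I^A: posterior weight 4/15.
  I^A i × I^A i: posterior weight 1/5.
Sum the posterior weight over pairs where Orla is I^A i: 7/15.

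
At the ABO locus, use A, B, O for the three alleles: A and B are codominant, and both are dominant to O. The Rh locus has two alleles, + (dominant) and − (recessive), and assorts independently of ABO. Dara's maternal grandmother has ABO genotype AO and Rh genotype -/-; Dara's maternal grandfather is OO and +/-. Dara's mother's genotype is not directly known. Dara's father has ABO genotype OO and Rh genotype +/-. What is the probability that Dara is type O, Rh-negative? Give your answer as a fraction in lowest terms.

9/32

Dara's mother's ABO genotype from AO × OO: 1/2 AO, 1/2 OO.
Crossing each possibility with the father OO and summing P(type O): 1/2·1/2 + 1/2·1 = 3/4.
Similarly for Rh via the mother's Rh distribution: P(Rh-) = 3/8.
Independent loci: 3/4 × 3/8 = 9/32.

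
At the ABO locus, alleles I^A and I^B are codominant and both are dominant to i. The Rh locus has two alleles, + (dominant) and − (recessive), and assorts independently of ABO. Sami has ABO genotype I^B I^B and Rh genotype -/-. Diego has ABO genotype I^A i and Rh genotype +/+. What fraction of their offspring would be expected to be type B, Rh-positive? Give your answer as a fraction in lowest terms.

1/2

ABO cross I^B I^B × I^A i → offspring phenotypes: 1/2 B, 1/2 AB.
Rh cross -/- × +/+ → 1 Rh+.
Independent loci: P(type B, Rh-positive) = 1/2 × 1 = 1/2.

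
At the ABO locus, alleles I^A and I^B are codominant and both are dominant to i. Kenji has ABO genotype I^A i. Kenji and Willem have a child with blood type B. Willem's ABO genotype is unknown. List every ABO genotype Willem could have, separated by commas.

For each candidate genotype of Willem, check whether crossing it with I^A i can produce every observed child phenotype.
  I^A I^A → possible child types {A} ✗
  I^A I^B → possible child types {A, B, AB} ✓
  I^A i → possible child types {O, A} ✗
  I^B I^B → possible child types {B, AB} ✓
  I^B i → possible child types {O, A, B, AB} ✓
  i i → possible child types {O, A} ✗

I^A I^B, I^B I^B, I^B i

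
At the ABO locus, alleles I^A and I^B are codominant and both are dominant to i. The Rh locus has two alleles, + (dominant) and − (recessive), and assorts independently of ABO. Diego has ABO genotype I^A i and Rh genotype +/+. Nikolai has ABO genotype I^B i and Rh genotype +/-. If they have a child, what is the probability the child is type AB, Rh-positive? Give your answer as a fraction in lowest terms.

1/4

ABO cross I^A i × I^B i → offspring phenotypes: 1/4 O, 1/4 A, 1/4 B, 1/4 AB.
Rh cross +/+ × +/- → 1 Rh+.
Independent loci: P(type AB, Rh-positive) = 1/4 × 1 = 1/4.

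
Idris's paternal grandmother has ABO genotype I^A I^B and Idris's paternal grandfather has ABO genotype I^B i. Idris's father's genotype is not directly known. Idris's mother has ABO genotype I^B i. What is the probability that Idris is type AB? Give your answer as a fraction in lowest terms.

1/8

Idris's father's ABO genotype from I^A I^B × I^B i: 1/4 I^A I^B, 1/4 I^A i, 1/4 I^B I^B, 1/4 I^B i.
Crossing each possibility with the mother I^B i and summing P(type AB): 1/4·1/4 + 1/4·1/4 + 1/4·0 + 1/4·0 = 1/8.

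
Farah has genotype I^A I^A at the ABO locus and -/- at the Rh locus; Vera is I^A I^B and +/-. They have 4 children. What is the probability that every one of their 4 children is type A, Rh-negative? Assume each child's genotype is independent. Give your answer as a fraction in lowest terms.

1/256

ABO cross I^A I^A × I^A I^B → 1/2 A, 1/2 AB.
Rh cross -/- × +/- → 1/2 Rh+, 1/2 Rh-; so P(type A, Rh-negative) = 1/2 × 1/2 = 1/4 per child.
All 4 independent: (1/4)^4 = 1/256.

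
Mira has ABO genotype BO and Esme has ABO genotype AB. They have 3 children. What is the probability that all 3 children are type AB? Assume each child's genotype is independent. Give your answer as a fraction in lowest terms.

ABO cross BO × AB → 1/4 A, 1/2 B, 1/4 AB.
So P(type AB) = 1/4 per child.
All 3 independent: (1/4)^3 = 1/64.

1/64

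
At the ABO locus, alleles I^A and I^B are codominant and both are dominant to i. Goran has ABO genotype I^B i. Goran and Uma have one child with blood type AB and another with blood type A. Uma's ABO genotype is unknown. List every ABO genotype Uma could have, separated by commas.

For each candidate genotype of Uma, check whether crossing it with I^B i can produce every observed child phenotype.
  I^A I^A → possible child types {A, AB} ✓
  I^A I^B → possible child types {A, B, AB} ✓
  I^A i → possible child types {O, A, B, AB} ✓
  I^B I^B → possible child types {B} ✗
  I^B i → possible child types {O, B} ✗
  i i → possible child types {O, B} ✗

I^A I^A, I^A I^B, I^A i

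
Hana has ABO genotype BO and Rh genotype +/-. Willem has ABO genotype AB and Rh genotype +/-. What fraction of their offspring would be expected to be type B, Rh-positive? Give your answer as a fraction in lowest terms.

ABO cross BO × AB → offspring phenotypes: 1/4 A, 1/2 B, 1/4 AB.
Rh cross +/- × +/- → 3/4 Rh+, 1/4 Rh-.
Independent loci: P(type B, Rh-positive) = 1/2 × 3/4 = 3/8.

3/8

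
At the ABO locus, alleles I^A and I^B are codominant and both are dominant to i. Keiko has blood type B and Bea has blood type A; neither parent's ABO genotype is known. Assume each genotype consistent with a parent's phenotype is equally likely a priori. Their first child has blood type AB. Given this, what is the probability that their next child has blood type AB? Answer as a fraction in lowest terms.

Possible genotypes: Keiko ∈ {I^B I^B, I^B i}; Bea ∈ {I^A I^A, I^A i}.
Weight each parental genotype pair by prior × P(type-AB child):
  I^B I^B × I^A I^A: posterior weight 4/9; P(next child type AB) = 1.
  I^B I^B × I^A i: posterior weight 2/9; P(next child type AB) = 1/2.
  I^B i × I^A I^A: posterior weight 2/9; P(next child type AB) = 1/2.
  I^B i × I^A i: posterior weight 1/9; P(next child type AB) = 1/4.
Weighted sum = 25/36.

25/36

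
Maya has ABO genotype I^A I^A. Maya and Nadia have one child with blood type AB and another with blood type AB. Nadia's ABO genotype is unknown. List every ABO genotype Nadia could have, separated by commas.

I^A I^B, I^B I^B, I^B i

For each candidate genotype of Nadia, check whether crossing it with I^A I^A can produce every observed child phenotype.
  I^A I^A → possible child types {A} ✗
  I^A I^B → possible child types {A, AB} ✓
  I^A i → possible child types {A} ✗
  I^B I^B → possible child types {AB} ✓
  I^B i → possible child types {A, AB} ✓
  i i → possible child types {A} ✗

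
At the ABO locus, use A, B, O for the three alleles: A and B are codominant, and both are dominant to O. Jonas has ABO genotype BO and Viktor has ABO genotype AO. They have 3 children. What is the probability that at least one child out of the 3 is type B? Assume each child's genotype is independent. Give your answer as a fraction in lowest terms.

37/64

ABO cross BO × AO → 1/4 O, 1/4 A, 1/4 B, 1/4 AB.
So P(type B) = 1/4 per child.
P(none) = (3/4)^3 = 27/64; P(at least one) = 1 − 27/64 = 37/64.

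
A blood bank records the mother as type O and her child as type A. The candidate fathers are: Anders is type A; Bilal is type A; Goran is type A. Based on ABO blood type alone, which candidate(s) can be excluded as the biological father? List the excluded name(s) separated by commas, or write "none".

none

A candidate is excluded only if no genotype consistent with his phenotype could produce a type A child with a type O mother.
Every candidate has at least one consistent genotype combination, so none can be excluded.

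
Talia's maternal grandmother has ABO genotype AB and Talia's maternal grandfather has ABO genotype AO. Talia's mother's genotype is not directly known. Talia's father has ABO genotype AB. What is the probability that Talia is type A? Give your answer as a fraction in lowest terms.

3/8

Talia's mother's ABO genotype from AB × AO: 1/4 AA, 1/4 AB, 1/4 AO, 1/4 BO.
Crossing each possibility with the father AB and summing P(type A): 1/4·1/2 + 1/4·1/4 + 1/4·1/2 + 1/4·1/4 = 3/8.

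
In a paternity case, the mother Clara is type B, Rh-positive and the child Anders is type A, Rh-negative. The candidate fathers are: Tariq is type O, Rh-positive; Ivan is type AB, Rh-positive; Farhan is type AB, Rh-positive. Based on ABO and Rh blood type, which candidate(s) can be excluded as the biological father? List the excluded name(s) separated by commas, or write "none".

A candidate is excluded only if no genotype consistent with his phenotype could produce a type A, Rh-negative child with a type B, Rh-positive mother.
Tariq (type O, Rh+): no genotype consistent with that phenotype can produce a type-A Rh- child with a type-B mother.

Tariq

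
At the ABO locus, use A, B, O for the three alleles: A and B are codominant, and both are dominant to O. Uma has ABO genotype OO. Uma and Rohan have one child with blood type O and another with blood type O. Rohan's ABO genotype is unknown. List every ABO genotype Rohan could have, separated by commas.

For each candidate genotype of Rohan, check whether crossing it with OO can produce every observed child phenotype.
  AA → possible child types {A} ✗
  AB → possible child types {A, B} ✗
  AO → possible child types {O, A} ✓
  BB → possible child types {B} ✗
  BO → possible child types {O, B} ✓
  OO → possible child types {O} ✓

AO, BO, OO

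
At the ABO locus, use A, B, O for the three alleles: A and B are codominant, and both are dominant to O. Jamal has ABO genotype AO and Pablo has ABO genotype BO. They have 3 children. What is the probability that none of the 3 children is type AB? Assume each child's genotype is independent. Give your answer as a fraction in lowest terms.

27/64

ABO cross AO × BO → 1/4 O, 1/4 A, 1/4 B, 1/4 AB.
So P(type AB) = 1/4 per child.
P(not type AB) = 3/4 for one child; (3/4)^3 = 27/64.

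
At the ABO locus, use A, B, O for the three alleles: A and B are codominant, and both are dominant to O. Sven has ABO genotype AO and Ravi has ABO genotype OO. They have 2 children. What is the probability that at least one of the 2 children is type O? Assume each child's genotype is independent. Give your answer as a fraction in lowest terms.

ABO cross AO × OO → 1/2 O, 1/2 A.
So P(type O) = 1/2 per child.
P(none) = (1/2)^2 = 1/4; P(at least one) = 1 − 1/4 = 3/4.

3/4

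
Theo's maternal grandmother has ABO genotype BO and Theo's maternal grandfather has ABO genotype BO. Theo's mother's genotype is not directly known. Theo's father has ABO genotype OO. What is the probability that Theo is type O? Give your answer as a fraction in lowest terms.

1/2

Theo's mother's ABO genotype from BO × BO: 1/4 BB, 1/2 BO, 1/4 OO.
Crossing each possibility with the father OO and summing P(type O): 1/4·0 + 1/2·1/2 + 1/4·1 = 1/2.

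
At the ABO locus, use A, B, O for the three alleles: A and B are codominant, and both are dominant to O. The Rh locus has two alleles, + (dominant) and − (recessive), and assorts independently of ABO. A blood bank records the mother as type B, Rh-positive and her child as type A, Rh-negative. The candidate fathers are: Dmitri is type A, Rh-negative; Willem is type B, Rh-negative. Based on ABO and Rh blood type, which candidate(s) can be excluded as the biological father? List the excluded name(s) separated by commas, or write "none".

A candidate is excluded only if no genotype consistent with his phenotype could produce a type A, Rh-negative child with a type B, Rh-positive mother.
Willem (type B, Rh-): no genotype consistent with that phenotype can produce a type-A Rh- child with a type-B mother.

Willem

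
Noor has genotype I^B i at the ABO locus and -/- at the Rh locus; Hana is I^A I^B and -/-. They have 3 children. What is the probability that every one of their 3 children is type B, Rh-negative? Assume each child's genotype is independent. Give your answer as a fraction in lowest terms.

1/8

ABO cross I^B i × I^A I^B → 1/4 A, 1/2 B, 1/4 AB.
Rh cross -/- × -/- → 1 Rh-; so P(type B, Rh-negative) = 1/2 × 1 = 1/2 per child.
All 3 independent: (1/2)^3 = 1/8.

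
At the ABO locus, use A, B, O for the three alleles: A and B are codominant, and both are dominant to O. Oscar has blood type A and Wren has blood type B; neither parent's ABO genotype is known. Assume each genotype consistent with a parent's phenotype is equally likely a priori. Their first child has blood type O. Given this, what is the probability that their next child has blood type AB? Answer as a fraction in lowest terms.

Possible genotypes: Oscar ∈ {AA, AO}; Wren ∈ {BB, BO}.
Weight each parental genotype pair by prior × P(type-O child):
  AO × BO: posterior weight 1; P(next child type AB) = 1/4.
Weighted sum = 1/4.

1/4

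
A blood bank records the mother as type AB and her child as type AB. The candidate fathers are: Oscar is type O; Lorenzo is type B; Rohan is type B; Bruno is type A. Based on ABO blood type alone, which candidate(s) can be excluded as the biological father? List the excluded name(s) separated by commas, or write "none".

Oscar

A candidate is excluded only if no genotype consistent with his phenotype could produce a type AB child with a type AB mother.
Oscar (type O): no genotype consistent with that phenotype can produce a type-AB child with a type-AB mother.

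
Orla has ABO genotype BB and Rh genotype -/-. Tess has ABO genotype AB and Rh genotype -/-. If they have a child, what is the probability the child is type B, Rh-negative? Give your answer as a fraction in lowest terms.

1/2

ABO cross BB × AB → offspring phenotypes: 1/2 B, 1/2 AB.
Rh cross -/- × -/- → 1 Rh-.
Independent loci: P(type B, Rh-negative) = 1/2 × 1 = 1/2.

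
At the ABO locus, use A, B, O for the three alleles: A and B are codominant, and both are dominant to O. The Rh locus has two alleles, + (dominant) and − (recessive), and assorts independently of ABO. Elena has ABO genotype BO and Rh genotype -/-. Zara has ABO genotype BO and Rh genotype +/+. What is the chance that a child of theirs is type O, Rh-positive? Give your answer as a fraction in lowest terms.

1/4

ABO cross BO × BO → offspring phenotypes: 1/4 O, 3/4 B.
Rh cross -/- × +/+ → 1 Rh+.
Independent loci: P(type O, Rh-positive) = 1/4 × 1 = 1/4.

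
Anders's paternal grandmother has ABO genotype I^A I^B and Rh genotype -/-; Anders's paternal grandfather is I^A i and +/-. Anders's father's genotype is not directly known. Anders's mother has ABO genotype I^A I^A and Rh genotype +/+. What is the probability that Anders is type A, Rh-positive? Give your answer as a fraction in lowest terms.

3/4

Anders's father's ABO genotype from I^A I^B × I^A i: 1/4 I^A I^A, 1/4 I^A I^B, 1/4 I^A i, 1/4 I^B i.
Crossing each possibility with the mother I^A I^A and summing P(type A): 1/4·1 + 1/4·1/2 + 1/4·1 + 1/4·1/2 = 3/4.
Similarly for Rh via the father's Rh distribution: P(Rh+) = 1.
Independent loci: 3/4 × 1 = 3/4.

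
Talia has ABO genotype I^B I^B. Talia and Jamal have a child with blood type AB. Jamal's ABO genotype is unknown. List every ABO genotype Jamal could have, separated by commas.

For each candidate genotype of Jamal, check whether crossing it with I^B I^B can produce every observed child phenotype.
  I^A I^A → possible child types {AB} ✓
  I^A I^B → possible child types {B, AB} ✓
  I^A i → possible child types {B, AB} ✓
  I^B I^B → possible child types {B} ✗
  I^B i → possible child types {B} ✗
  i i → possible child types {B} ✗

I^A I^A, I^A I^B, I^A i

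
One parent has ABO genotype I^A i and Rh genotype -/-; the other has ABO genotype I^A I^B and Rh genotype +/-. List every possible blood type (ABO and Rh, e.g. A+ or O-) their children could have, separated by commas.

A+, A-, B+, B-, AB+, AB-

Gametes from I^A i × I^A I^B give offspring ABO genotypes I^A I^A, I^A I^B, I^A i, I^B i, i.e. phenotypes A, B, AB.
Rh cross -/- × +/- → phenotypes Rh+, Rh-.
Combining independently: A+, A-, B+, B-, AB+, AB-.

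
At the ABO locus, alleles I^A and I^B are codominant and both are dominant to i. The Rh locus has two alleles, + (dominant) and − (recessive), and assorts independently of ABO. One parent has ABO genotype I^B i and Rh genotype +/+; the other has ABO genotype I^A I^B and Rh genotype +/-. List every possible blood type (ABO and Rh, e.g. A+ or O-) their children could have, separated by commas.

A+, B+, AB+

Gametes from I^B i × I^A I^B give offspring ABO genotypes I^A I^B, I^A i, I^B I^B, I^B i, i.e. phenotypes A, B, AB.
Rh cross +/+ × +/- → phenotypes Rh+.
Combining independently: A+, B+, AB+.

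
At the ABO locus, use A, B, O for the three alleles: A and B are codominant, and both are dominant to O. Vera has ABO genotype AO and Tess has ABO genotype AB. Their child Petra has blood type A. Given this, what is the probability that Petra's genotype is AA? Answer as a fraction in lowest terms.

1/2

Cross AO × AB → 1/4 AA, 1/4 AB, 1/4 AO, 1/4 BO.
Type-A genotypes among offspring: AA (1/4), AO (1/4); total 1/2.
P(AA | type A) = (1/4) / (1/2) = 1/2.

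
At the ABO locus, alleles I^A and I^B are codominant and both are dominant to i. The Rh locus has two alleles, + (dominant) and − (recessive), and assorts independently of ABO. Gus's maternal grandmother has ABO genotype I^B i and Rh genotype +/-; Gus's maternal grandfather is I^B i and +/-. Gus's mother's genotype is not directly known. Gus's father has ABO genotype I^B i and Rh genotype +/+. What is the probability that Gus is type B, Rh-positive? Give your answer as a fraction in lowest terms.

Gus's mother's ABO genotype from I^B i × I^B i: 1/4 I^B I^B, 1/2 I^B i, 1/4 i i.
Crossing each possibility with the father I^B i and summing P(type B): 1/4·1 + 1/2·3/4 + 1/4·1/2 = 3/4.
Similarly for Rh via the mother's Rh distribution: P(Rh+) = 1.
Independent loci: 3/4 × 1 = 3/4.

3/4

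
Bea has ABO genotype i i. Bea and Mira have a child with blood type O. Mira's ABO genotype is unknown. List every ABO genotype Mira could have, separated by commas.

I^A i, I^B i, i i

For each candidate genotype of Mira, check whether crossing it with i i can produce every observed child phenotype.
  I^A I^A → possible child types {A} ✗
  I^A I^B → possible child types {A, B} ✗
  I^A i → possible child types {O, A} ✓
  I^B I^B → possible child types {B} ✗
  I^B i → possible child types {O, B} ✓
  i i → possible child types {O} ✓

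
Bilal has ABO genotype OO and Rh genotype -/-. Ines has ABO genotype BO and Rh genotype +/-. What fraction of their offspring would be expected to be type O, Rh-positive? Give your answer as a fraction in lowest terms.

1/4

ABO cross OO × BO → offspring phenotypes: 1/2 O, 1/2 B.
Rh cross -/- × +/- → 1/2 Rh+, 1/2 Rh-.
Independent loci: P(type O, Rh-positive) = 1/2 × 1/2 = 1/4.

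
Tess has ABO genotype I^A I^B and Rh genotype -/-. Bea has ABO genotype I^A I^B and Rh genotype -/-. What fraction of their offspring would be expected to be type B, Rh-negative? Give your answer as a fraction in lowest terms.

1/4

ABO cross I^A I^B × I^A I^B → offspring phenotypes: 1/4 A, 1/4 B, 1/2 AB.
Rh cross -/- × -/- → 1 Rh-.
Independent loci: P(type B, Rh-negative) = 1/4 × 1 = 1/4.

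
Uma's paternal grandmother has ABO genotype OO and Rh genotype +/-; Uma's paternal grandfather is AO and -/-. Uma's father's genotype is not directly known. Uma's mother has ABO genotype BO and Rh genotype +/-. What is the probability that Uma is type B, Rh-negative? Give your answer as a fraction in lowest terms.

9/64

Uma's father's ABO genotype from OO × AO: 1/2 AO, 1/2 OO.
Crossing each possibility with the mother BO and summing P(type B): 1/2·1/4 + 1/2·1/2 = 3/8.
Similarly for Rh via the father's Rh distribution: P(Rh-) = 3/8.
Independent loci: 3/8 × 3/8 = 9/64.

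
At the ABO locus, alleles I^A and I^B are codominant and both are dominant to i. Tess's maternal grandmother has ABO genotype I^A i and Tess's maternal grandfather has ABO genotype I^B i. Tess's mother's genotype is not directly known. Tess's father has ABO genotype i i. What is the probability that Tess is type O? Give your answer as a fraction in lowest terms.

Tess's mother's ABO genotype from I^A i × I^B i: 1/4 I^A I^B, 1/4 I^A i, 1/4 I^B i, 1/4 i i.
Crossing each possibility with the father i i and summing P(type O): 1/4·0 + 1/4·1/2 + 1/4·1/2 + 1/4·1 = 1/2.

1/2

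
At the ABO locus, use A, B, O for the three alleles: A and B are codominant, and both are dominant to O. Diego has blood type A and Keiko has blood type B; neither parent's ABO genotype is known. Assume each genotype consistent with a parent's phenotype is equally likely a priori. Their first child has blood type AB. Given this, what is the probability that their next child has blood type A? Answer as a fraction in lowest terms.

Possible genotypes: Diego ∈ {AA, AO}; Keiko ∈ {BB, BO}.
Weight each parental genotype pair by prior × P(type-AB child):
  AA × BB: posterior weight 4/9; P(next child type A) = 0.
  AA × BO: posterior weight 2/9; P(next child type A) = 1/2.
  AO × BB: posterior weight 2/9; P(next child type A) = 0.
  AO × BO: posterior weight 1/9; P(next child type A) = 1/4.
Weighted sum = 5/36.

5/36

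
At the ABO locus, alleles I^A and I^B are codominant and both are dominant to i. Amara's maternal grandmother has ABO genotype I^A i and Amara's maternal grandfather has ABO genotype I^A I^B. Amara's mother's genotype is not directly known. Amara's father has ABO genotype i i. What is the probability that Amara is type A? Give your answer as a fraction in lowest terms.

1/2

Amara's mother's ABO genotype from I^A i × I^A I^B: 1/4 I^A I^A, 1/4 I^A I^B, 1/4 I^A i, 1/4 I^B i.
Crossing each possibility with the father i i and summing P(type A): 1/4·1 + 1/4·1/2 + 1/4·1/2 + 1/4·0 = 1/2.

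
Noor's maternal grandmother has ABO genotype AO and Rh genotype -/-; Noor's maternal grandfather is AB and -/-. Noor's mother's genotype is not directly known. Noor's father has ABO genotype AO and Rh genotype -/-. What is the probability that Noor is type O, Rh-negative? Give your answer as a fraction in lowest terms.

Noor's mother's ABO genotype from AO × AB: 1/4 AA, 1/4 AB, 1/4 AO, 1/4 BO.
Crossing each possibility with the father AO and summing P(type O): 1/4·0 + 1/4·0 + 1/4·1/4 + 1/4·1/4 = 1/8.
Similarly for Rh via the mother's Rh distribution: P(Rh-) = 1.
Independent loci: 1/8 × 1 = 1/8.

1/8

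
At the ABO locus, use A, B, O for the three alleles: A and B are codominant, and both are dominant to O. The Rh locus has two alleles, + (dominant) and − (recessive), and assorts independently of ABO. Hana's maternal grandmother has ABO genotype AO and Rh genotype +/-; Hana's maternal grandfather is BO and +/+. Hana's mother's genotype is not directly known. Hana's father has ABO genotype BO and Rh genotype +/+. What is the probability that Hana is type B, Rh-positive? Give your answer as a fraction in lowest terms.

Hana's mother's ABO genotype from AO × BO: 1/4 AB, 1/4 AO, 1/4 BO, 1/4 OO.
Crossing each possibility with the father BO and summing P(type B): 1/4·1/2 + 1/4·1/4 + 1/4·3/4 + 1/4·1/2 = 1/2.
Similarly for Rh via the mother's Rh distribution: P(Rh+) = 1.
Independent loci: 1/2 × 1 = 1/2.

1/2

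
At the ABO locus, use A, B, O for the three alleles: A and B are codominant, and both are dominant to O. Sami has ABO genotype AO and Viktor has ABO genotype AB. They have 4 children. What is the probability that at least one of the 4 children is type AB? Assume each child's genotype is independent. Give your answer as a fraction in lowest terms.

175/256

ABO cross AO × AB → 1/2 A, 1/4 B, 1/4 AB.
So P(type AB) = 1/4 per child.
P(none) = (3/4)^4 = 81/256; P(at least one) = 1 − 81/256 = 175/256.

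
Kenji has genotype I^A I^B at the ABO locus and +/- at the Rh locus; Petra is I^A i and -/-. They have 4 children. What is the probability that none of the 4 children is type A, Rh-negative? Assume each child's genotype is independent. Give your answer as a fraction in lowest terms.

81/256

ABO cross I^A I^B × I^A i → 1/2 A, 1/4 B, 1/4 AB.
Rh cross +/- × -/- → 1/2 Rh+, 1/2 Rh-; so P(type A, Rh-negative) = 1/2 × 1/2 = 1/4 per child.
P(not type A, Rh-negative) = 3/4 for one child; (3/4)^4 = 81/256.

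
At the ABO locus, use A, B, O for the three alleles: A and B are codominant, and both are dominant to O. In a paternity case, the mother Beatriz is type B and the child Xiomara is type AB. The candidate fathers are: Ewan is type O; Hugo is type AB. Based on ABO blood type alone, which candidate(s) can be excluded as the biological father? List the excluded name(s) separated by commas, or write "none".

Ewan

A candidate is excluded only if no genotype consistent with his phenotype could produce a type AB child with a type B mother.
Ewan (type O): no genotype consistent with that phenotype can produce a type-AB child with a type-B mother.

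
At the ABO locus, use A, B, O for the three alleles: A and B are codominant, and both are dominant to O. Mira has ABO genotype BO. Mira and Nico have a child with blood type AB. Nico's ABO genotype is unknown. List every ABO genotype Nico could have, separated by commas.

For each candidate genotype of Nico, check whether crossing it with BO can produce every observed child phenotype.
  AA → possible child types {A, AB} ✓
  AB → possible child types {A, B, AB} ✓
  AO → possible child types {O, A, B, AB} ✓
  BB → possible child types {B} ✗
  BO → possible child types {O, B} ✗
  OO → possible child types {O, B} ✗

AA, AB, AO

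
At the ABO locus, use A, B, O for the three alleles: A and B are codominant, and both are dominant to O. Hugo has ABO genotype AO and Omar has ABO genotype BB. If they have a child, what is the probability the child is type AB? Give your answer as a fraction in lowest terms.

1/2

ABO cross AO × BB → offspring phenotypes: 1/2 B, 1/2 AB.
So P(type AB) = 1/2.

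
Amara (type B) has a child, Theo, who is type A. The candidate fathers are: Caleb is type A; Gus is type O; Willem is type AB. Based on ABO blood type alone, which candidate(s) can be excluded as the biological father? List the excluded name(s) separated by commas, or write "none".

A candidate is excluded only if no genotype consistent with his phenotype could produce a type A child with a type B mother.
Gus (type O): no genotype consistent with that phenotype can produce a type-A child with a type-B mother.

Gus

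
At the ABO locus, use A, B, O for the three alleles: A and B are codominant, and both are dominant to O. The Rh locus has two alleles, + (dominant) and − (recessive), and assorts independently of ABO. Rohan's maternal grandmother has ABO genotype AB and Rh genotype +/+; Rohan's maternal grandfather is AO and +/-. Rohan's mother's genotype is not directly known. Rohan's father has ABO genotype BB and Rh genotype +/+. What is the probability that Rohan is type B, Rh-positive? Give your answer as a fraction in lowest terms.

Rohan's mother's ABO genotype from AB × AO: 1/4 AA, 1/4 AB, 1/4 AO, 1/4 BO.
Crossing each possibility with the father BB and summing P(type B): 1/4·0 + 1/4·1/2 + 1/4·1/2 + 1/4·1 = 1/2.
Similarly for Rh via the mother's Rh distribution: P(Rh+) = 1.
Independent loci: 1/2 × 1 = 1/2.

1/2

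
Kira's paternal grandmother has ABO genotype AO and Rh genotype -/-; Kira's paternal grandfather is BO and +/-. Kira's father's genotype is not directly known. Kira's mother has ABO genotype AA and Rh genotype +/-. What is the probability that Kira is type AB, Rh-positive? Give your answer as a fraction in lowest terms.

Kira's father's ABO genotype from AO × BO: 1/4 AB, 1/4 AO, 1/4 BO, 1/4 OO.
Crossing each possibility with the mother AA and summing P(type AB): 1/4·1/2 + 1/4·0 + 1/4·1/2 + 1/4·0 = 1/4.
Similarly for Rh via the father's Rh distribution: P(Rh+) = 5/8.
Independent loci: 1/4 × 5/8 = 5/32.

5/32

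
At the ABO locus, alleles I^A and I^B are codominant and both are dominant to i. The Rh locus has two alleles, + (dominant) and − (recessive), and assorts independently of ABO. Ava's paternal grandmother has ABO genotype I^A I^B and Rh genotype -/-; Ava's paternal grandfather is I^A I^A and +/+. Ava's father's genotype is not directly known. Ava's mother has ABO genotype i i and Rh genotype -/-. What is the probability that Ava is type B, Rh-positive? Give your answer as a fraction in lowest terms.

Ava's father's ABO genotype from I^A I^B × I^A I^A: 1/2 I^A I^A, 1/2 I^A I^B.
Crossing each possibility with the mother i i and summing P(type B): 1/2·0 + 1/2·1/2 = 1/4.
Similarly for Rh via the father's Rh distribution: P(Rh+) = 1/2.
Independent loci: 1/4 × 1/2 = 1/8.

1/8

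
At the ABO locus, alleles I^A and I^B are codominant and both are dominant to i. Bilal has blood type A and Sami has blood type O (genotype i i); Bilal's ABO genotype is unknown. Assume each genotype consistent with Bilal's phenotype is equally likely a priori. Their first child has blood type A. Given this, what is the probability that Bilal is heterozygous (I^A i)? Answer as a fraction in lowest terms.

Possible genotypes: Bilal ∈ {I^A I^A, I^A i}; Sami ∈ {i i}.
Weight each parental genotype pair by prior × P(type-A child):
  I^A I^A × i i: posterior weight 2/3.
  I^A i × i i: posterior weight 1/3.
Sum the posterior weight over pairs where Bilal is I^A i: 1/3.

1/3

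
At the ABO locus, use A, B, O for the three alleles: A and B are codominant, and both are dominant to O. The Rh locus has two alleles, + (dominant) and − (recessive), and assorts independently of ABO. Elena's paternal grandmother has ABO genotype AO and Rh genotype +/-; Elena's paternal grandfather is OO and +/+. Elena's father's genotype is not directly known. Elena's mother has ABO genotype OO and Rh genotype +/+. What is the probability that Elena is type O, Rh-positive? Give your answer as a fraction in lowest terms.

Elena's father's ABO genotype from AO × OO: 1/2 AO, 1/2 OO.
Crossing each possibility with the mother OO and summing P(type O): 1/2·1/2 + 1/2·1 = 3/4.
Similarly for Rh via the father's Rh distribution: P(Rh+) = 1.
Independent loci: 3/4 × 1 = 3/4.

3/4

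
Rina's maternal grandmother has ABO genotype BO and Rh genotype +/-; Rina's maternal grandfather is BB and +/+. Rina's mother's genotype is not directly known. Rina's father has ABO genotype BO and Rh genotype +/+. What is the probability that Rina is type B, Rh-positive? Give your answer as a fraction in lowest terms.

7/8

Rina's mother's ABO genotype from BO × BB: 1/2 BB, 1/2 BO.
Crossing each possibility with the father BO and summing P(type B): 1/2·1 + 1/2·3/4 = 7/8.
Similarly for Rh via the mother's Rh distribution: P(Rh+) = 1.
Independent loci: 7/8 × 1 = 7/8.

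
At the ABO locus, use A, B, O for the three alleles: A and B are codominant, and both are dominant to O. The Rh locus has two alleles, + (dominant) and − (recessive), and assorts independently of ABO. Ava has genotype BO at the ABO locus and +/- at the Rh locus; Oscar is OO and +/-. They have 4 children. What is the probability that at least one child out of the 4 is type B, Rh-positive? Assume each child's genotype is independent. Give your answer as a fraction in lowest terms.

ABO cross BO × OO → 1/2 O, 1/2 B.
Rh cross +/- × +/- → 3/4 Rh+, 1/4 Rh-; so P(type B, Rh-positive) = 1/2 × 3/4 = 3/8 per child.
P(none) = (5/8)^4 = 625/4096; P(at least one) = 1 − 625/4096 = 3471/4096.

3471/4096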